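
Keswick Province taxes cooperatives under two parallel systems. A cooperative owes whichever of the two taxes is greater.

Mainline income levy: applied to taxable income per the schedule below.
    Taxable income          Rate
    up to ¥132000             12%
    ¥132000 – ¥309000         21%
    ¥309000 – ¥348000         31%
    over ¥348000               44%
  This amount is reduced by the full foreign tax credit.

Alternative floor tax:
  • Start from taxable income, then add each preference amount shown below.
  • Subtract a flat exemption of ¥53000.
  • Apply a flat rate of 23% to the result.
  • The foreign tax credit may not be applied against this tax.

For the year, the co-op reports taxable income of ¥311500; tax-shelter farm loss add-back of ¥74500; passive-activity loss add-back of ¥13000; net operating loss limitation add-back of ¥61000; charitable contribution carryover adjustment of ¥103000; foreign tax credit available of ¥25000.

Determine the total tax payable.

¥117300

Alternative floor tax:
  Adjusted income: ¥311500 + ¥74500 + ¥13000 + ¥61000 + ¥103000 = ¥563000
  Less exemption ¥53000 → base ¥510000
  ¥510000 × 23% = ¥117300

Mainline income levy:
  ¥132000 × 12% = ¥15840
  ¥177000 × 21% = ¥37170
  ¥2500 × 31% = ¥775
  → ¥53785
  Less foreign tax credit ¥25000 → ¥28785

¥117300 > ¥28785, so the alternative floor tax is the binding amount.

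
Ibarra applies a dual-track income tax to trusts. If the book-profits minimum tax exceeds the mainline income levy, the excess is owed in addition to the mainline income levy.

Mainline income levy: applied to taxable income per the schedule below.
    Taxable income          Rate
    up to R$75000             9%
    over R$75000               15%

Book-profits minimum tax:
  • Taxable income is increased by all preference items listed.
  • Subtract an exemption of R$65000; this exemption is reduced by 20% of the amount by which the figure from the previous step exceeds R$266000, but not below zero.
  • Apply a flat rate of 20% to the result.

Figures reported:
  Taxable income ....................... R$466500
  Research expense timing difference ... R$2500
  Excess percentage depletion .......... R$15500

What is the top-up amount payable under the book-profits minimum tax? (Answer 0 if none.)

R$27165

Mainline income levy:
  R$75000 × 9% = R$6750
  R$391500 × 15% = R$58725
  → R$65475

Book-profits minimum tax:
  Adjusted income: R$466500 + R$2500 + R$15500 = R$484500
  Exemption: R$65000 − 20% × (R$484500 − R$266000) = R$65000 − R$43700 = R$21300
  Base: R$484500 − R$21300 = R$463200
  R$463200 × 20% = R$92640

Excess of book-profits minimum tax over mainline income levy: R$92640 − R$65475 = R$27165.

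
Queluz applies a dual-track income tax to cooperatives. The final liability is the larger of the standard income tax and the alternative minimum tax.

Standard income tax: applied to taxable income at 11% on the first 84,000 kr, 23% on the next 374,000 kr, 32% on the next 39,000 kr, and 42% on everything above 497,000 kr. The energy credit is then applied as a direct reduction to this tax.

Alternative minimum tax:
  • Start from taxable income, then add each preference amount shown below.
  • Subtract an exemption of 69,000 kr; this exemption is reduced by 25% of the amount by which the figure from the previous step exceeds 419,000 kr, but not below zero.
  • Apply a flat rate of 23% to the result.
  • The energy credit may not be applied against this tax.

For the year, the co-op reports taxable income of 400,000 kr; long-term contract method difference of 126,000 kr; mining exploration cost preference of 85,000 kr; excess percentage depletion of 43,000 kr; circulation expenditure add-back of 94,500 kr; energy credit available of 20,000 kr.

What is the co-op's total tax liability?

Standard income tax:
  84,000 kr × 11% = 9,240 kr
  316,000 kr × 23% = 72,680 kr
  → 81,920 kr
  Less energy credit 20,000 kr → 61,920 kr

Alternative minimum tax:
  Adjusted income: 400,000 kr + 126,000 kr + 85,000 kr + 43,000 kr + 94,500 kr = 748,500 kr
  Exemption: 25% × (748,500 kr − 419,000 kr) = 82,375 kr ≥ 69,000 kr, so the exemption is fully phased out
  Base: 748,500 kr − 0 kr = 748,500 kr
  748,500 kr × 23% = 172,155 kr

172,155 kr > 61,920 kr, so the alternative minimum tax is the binding amount.

172,155 kr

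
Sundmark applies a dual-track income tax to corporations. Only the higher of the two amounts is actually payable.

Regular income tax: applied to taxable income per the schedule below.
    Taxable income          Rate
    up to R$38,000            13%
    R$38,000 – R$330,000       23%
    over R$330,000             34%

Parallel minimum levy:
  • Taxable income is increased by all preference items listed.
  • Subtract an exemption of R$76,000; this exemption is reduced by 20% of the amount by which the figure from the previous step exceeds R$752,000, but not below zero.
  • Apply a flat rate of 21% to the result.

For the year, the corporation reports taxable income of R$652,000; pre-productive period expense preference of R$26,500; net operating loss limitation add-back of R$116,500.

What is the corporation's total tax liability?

R$181,580

Regular income tax:
  R$38,000 × 13% = R$4,940
  R$292,000 × 23% = R$67,160
  R$322,000 × 34% = R$109,480
  → R$181,580

Parallel minimum levy:
  Adjusted income: R$652,000 + R$26,500 + R$116,500 = R$795,000
  Exemption: R$76,000 − 20% × (R$795,000 − R$752,000) = R$76,000 − R$8,600 = R$67,400
  Base: R$795,000 − R$67,400 = R$727,600
  R$727,600 × 21% = R$152,796

R$181,580 > R$152,796, so the regular income tax governs.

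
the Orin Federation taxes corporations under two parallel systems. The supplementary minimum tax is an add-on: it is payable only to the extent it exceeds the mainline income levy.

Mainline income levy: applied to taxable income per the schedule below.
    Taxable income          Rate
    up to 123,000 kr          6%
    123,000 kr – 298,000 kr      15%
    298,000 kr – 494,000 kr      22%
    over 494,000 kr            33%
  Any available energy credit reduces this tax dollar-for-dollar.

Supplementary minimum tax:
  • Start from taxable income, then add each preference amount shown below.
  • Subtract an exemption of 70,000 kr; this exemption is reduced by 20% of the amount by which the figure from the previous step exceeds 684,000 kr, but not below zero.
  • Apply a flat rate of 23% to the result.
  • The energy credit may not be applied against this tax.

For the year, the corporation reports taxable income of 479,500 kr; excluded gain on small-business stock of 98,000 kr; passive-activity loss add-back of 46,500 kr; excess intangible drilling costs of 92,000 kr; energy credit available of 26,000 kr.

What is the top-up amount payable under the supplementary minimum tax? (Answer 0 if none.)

Supplementary minimum tax:
  Adjusted income: 479,500 kr + 98,000 kr + 46,500 kr + 92,000 kr = 716,000 kr
  Exemption: 70,000 kr − 20% × (716,000 kr − 684,000 kr) = 70,000 kr − 6,400 kr = 63,600 kr
  Base: 716,000 kr − 63,600 kr = 652,400 kr
  652,400 kr × 23% = 150,052 kr

Mainline income levy:
  123,000 kr × 6% = 7,380 kr
  175,000 kr × 15% = 26,250 kr
  181,500 kr × 22% = 39,930 kr
  → 73,560 kr
  Less energy credit 26,000 kr → 47,560 kr

Excess of supplementary minimum tax over mainline income levy: 150,052 kr − 47,560 kr = 102,492 kr.

102,492 kr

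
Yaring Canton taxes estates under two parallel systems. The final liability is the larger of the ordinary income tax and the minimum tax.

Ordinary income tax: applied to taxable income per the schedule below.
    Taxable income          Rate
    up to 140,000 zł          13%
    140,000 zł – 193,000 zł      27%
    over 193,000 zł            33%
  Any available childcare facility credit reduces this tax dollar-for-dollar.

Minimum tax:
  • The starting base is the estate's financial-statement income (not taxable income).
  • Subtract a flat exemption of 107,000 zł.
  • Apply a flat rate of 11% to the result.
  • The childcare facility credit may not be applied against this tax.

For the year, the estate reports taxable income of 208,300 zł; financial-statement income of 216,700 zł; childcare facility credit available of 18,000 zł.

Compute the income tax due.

Minimum tax:
  Base (financial-statement income): 216,700 zł
  Less exemption 107,000 zł → base 109,700 zł
  109,700 zł × 11% = 12,067 zł

Ordinary income tax:
  140,000 zł × 13% = 18,200 zł
  53,000 zł × 27% = 14,310 zł
  15,300 zł × 33% = 5,049 zł
  → 37,559 zł
  Less childcare facility credit 18,000 zł → 19,559 zł

19,559 zł > 12,067 zł, so the ordinary income tax governs.

19,559 zł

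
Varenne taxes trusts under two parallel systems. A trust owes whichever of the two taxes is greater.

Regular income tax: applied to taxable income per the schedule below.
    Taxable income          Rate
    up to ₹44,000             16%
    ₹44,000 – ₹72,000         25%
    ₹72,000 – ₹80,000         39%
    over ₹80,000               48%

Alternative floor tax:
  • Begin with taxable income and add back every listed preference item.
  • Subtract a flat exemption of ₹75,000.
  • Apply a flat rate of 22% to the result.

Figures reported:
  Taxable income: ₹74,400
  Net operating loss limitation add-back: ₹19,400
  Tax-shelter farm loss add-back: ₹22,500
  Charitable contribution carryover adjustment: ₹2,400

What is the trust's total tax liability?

Alternative floor tax:
  Adjusted income: ₹74,400 + ₹19,400 + ₹22,500 + ₹2,400 = ₹118,700
  Less exemption ₹75,000 → base ₹43,700
  ₹43,700 × 22% = ₹9,614

Regular income tax:
  ₹44,000 × 16% = ₹7,040
  ₹28,000 × 25% = ₹7,000
  ₹2,400 × 39% = ₹936
  → ₹14,976

₹14,976 > ₹9,614, so the regular income tax governs.

₹14,976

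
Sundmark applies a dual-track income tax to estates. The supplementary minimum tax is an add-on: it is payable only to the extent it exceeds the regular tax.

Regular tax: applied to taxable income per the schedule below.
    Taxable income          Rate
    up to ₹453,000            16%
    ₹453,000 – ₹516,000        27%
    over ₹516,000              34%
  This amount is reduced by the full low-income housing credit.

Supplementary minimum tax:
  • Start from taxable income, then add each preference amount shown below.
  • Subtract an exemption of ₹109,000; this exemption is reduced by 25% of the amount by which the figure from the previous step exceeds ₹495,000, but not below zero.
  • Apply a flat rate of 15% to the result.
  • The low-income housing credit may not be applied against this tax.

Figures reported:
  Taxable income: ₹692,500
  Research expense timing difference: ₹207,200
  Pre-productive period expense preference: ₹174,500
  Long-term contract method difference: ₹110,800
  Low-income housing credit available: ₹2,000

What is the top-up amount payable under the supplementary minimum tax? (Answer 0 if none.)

Regular tax:
  ₹453,000 × 16% = ₹72,480
  ₹63,000 × 27% = ₹17,010
  ₹176,500 × 34% = ₹60,010
  → ₹149,500
  Less low-income housing credit ₹2,000 → ₹147,500

Supplementary minimum tax:
  Adjusted income: ₹692,500 + ₹207,200 + ₹174,500 + ₹110,800 = ₹1,185,000
  Exemption: 25% × (₹1,185,000 − ₹495,000) = ₹172,500 ≥ ₹109,000, so the exemption is fully phased out
  Base: ₹1,185,000 − ₹0 = ₹1,185,000
  ₹1,185,000 × 15% = ₹177,750

Excess of supplementary minimum tax over regular tax: ₹177,750 − ₹147,500 = ₹30,250.

₹30,250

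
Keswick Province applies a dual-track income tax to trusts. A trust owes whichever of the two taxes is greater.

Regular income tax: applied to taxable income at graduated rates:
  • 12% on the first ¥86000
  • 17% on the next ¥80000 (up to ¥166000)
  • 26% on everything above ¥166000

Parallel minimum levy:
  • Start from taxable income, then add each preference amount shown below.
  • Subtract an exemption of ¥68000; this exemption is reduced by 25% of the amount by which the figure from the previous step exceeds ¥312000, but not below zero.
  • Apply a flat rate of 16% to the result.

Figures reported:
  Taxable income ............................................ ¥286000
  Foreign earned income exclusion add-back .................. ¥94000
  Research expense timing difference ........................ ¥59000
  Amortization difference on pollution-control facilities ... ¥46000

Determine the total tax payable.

¥73640

Regular income tax:
  ¥86000 × 12% = ¥10320
  ¥80000 × 17% = ¥13600
  ¥120000 × 26% = ¥31200
  → ¥55120

Parallel minimum levy:
  Adjusted income: ¥286000 + ¥94000 + ¥59000 + ¥46000 = ¥485000
  Exemption: ¥68000 − 25% × (¥485000 − ¥312000) = ¥68000 − ¥43250 = ¥24750
  Base: ¥485000 − ¥24750 = ¥460250
  ¥460250 × 16% = ¥73640

¥73640 > ¥55120, so the parallel minimum levy is the binding amount.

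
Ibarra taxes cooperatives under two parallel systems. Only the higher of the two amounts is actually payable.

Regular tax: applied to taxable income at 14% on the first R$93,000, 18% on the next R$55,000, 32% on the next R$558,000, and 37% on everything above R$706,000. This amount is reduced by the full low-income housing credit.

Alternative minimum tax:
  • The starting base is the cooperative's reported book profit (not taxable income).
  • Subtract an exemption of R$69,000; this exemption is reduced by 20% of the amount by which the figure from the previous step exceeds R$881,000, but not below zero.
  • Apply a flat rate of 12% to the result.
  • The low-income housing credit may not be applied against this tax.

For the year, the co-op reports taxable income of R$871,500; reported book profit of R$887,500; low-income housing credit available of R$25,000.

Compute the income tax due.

Regular tax:
  R$93,000 × 14% = R$13,020
  R$55,000 × 18% = R$9,900
  R$558,000 × 32% = R$178,560
  R$165,500 × 37% = R$61,235
  → R$262,715
  Less low-income housing credit R$25,000 → R$237,715

Alternative minimum tax:
  Base (reported book profit): R$887,500
  Exemption: R$69,000 − 20% × (R$887,500 − R$881,000) = R$69,000 − R$1,300 = R$67,700
  Base: R$887,500 − R$67,700 = R$819,800
  R$819,800 × 12% = R$98,376

R$237,715 > R$98,376, so the regular tax governs.

R$237,715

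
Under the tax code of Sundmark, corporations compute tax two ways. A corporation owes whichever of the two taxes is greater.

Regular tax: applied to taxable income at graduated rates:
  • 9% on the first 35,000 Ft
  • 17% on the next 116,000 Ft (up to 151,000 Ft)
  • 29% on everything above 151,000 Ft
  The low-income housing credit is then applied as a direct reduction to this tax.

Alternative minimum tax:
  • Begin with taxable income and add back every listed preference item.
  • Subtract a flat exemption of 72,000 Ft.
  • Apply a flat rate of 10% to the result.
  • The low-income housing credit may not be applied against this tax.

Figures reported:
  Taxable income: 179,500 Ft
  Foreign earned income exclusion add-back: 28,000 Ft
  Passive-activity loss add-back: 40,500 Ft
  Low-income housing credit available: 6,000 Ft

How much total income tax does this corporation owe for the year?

Regular tax:
  35,000 Ft × 9% = 3,150 Ft
  116,000 Ft × 17% = 19,720 Ft
  28,500 Ft × 29% = 8,265 Ft
  → 31,135 Ft
  Less low-income housing credit 6,000 Ft → 25,135 Ft

Alternative minimum tax:
  Adjusted income: 179,500 Ft + 28,000 Ft + 40,500 Ft = 248,000 Ft
  Less exemption 72,000 Ft → base 176,000 Ft
  176,000 Ft × 10% = 17,600 Ft

25,135 Ft > 17,600 Ft, so the regular tax governs.

25,135 Ft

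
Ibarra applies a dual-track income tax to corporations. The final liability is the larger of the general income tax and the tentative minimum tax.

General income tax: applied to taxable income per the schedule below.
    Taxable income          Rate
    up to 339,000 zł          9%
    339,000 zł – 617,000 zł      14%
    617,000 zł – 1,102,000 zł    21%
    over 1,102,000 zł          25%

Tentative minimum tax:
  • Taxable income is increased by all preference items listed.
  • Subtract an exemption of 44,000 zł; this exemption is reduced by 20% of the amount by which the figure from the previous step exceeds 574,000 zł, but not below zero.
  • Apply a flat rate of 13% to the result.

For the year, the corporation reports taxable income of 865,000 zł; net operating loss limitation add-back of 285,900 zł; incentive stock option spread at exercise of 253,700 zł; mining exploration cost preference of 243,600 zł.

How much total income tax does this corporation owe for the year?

214,266 zł

General income tax:
  339,000 zł × 9% = 30,510 zł
  278,000 zł × 14% = 38,920 zł
  248,000 zł × 21% = 52,080 zł
  → 121,510 zł

Tentative minimum tax:
  Adjusted income: 865,000 zł + 285,900 zł + 253,700 zł + 243,600 zł = 1,648,200 zł
  Exemption: 20% × (1,648,200 zł − 574,000 zł) = 214,840 zł ≥ 44,000 zł, so the exemption is fully phased out
  Base: 1,648,200 zł − 0 zł = 1,648,200 zł
  1,648,200 zł × 13% = 214,266 zł

214,266 zł > 121,510 zł, so the tentative minimum tax is the binding amount.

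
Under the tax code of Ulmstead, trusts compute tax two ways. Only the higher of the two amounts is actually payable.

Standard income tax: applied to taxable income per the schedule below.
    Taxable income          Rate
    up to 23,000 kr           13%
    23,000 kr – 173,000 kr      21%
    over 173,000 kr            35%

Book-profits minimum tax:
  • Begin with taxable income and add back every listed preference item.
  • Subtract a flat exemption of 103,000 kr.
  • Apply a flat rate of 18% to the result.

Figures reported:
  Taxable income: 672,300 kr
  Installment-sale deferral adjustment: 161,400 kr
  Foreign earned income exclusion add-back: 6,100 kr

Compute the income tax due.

Book-profits minimum tax:
  Adjusted income: 672,300 kr + 161,400 kr + 6,100 kr = 839,800 kr
  Less exemption 103,000 kr → base 736,800 kr
  736,800 kr × 18% = 132,624 kr

Standard income tax:
  23,000 kr × 13% = 2,990 kr
  150,000 kr × 21% = 31,500 kr
  499,300 kr × 35% = 174,755 kr
  → 209,245 kr

209,245 kr > 132,624 kr, so the standard income tax governs.

209,245 kr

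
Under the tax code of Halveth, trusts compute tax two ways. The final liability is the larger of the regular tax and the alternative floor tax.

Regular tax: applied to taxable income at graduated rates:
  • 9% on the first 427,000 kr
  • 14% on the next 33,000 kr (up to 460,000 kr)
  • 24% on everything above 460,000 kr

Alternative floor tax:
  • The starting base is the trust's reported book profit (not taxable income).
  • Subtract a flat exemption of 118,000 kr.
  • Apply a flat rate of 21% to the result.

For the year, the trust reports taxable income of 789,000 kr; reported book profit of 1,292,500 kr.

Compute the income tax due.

246,645 kr

Regular tax:
  427,000 kr × 9% = 38,430 kr
  33,000 kr × 14% = 4,620 kr
  329,000 kr × 24% = 78,960 kr
  → 122,010 kr

Alternative floor tax:
  Base (reported book profit): 1,292,500 kr
  Less exemption 118,000 kr → base 1,174,500 kr
  1,174,500 kr × 21% = 246,645 kr

246,645 kr > 122,010 kr, so the alternative floor tax is the binding amount.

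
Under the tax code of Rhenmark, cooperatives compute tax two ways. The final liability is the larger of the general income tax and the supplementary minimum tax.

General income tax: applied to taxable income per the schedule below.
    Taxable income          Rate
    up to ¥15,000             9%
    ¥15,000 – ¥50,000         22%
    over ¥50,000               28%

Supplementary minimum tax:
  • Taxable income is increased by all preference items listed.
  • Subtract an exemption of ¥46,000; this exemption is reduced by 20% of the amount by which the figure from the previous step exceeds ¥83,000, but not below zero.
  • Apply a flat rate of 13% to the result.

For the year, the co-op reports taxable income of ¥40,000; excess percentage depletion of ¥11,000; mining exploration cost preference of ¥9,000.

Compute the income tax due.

General income tax:
  ¥15,000 × 9% = ¥1,350
  ¥25,000 × 22% = ¥5,500
  → ¥6,850

Supplementary minimum tax:
  Adjusted income: ¥40,000 + ¥11,000 + ¥9,000 = ¥60,000
  Exemption: ¥60,000 ≤ ¥83,000, so full ¥46,000 applies
  Base: ¥60,000 − ¥46,000 = ¥14,000
  ¥14,000 × 13% = ¥1,820

¥6,850 > ¥1,820, so the general income tax governs.

¥6,850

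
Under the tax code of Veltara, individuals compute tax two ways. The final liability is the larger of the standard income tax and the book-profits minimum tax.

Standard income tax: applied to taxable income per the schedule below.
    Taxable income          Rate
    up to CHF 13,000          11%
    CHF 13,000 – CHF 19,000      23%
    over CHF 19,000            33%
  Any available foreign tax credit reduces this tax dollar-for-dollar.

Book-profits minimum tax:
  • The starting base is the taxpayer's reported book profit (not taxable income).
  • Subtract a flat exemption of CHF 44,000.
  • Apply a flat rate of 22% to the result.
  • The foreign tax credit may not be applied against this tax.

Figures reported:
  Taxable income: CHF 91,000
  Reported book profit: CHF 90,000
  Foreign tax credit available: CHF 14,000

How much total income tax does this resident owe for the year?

Standard income tax:
  CHF 13,000 × 11% = CHF 1,430
  CHF 6,000 × 23% = CHF 1,380
  CHF 72,000 × 33% = CHF 23,760
  → CHF 26,570
  Less foreign tax credit CHF 14,000 → CHF 12,570

Book-profits minimum tax:
  Base (reported book profit): CHF 90,000
  Less exemption CHF 44,000 → base CHF 46,000
  CHF 46,000 × 22% = CHF 10,120

CHF 12,570 > CHF 10,120, so the standard income tax governs.

CHF 12,570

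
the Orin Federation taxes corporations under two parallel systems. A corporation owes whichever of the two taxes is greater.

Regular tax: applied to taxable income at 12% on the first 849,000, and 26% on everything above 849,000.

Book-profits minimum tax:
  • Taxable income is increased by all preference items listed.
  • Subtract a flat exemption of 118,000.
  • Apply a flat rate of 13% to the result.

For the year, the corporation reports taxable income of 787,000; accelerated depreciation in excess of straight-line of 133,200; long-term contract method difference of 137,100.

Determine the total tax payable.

Regular tax:
  787,000 × 12% = 94,440

Book-profits minimum tax:
  Adjusted income: 787,000 + 133,200 + 137,100 = 1,057,300
  Less exemption 118,000 → base 939,300
  939,300 × 13% = 122,109

122,109 > 94,440, so the book-profits minimum tax is the binding amount.

122,109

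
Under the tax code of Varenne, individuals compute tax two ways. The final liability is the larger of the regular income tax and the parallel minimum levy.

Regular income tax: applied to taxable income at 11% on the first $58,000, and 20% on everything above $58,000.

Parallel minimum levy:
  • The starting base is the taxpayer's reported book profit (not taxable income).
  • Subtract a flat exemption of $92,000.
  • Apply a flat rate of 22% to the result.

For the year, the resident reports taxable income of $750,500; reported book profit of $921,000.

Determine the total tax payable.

$182,380

Regular income tax:
  $58,000 × 11% = $6,380
  $692,500 × 20% = $138,500
  → $144,880

Parallel minimum levy:
  Base (reported book profit): $921,000
  Less exemption $92,000 → base $829,000
  $829,000 × 22% = $182,380

$182,380 > $144,880, so the parallel minimum levy is the binding amount.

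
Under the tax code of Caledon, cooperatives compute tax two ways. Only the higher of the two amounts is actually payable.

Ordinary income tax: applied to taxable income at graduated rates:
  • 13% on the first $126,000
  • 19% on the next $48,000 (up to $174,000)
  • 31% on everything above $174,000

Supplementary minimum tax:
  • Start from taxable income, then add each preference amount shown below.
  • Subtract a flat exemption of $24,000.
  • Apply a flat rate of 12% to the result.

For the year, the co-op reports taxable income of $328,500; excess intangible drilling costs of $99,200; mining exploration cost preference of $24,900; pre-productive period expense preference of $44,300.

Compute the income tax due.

Supplementary minimum tax:
  Adjusted income: $328,500 + $99,200 + $24,900 + $44,300 = $496,900
  Less exemption $24,000 → base $472,900
  $472,900 × 12% = $56,748

Ordinary income tax:
  $126,000 × 13% = $16,380
  $48,000 × 19% = $9,120
  $154,500 × 31% = $47,895
  → $73,395

$73,395 > $56,748, so the ordinary income tax governs.

$73,395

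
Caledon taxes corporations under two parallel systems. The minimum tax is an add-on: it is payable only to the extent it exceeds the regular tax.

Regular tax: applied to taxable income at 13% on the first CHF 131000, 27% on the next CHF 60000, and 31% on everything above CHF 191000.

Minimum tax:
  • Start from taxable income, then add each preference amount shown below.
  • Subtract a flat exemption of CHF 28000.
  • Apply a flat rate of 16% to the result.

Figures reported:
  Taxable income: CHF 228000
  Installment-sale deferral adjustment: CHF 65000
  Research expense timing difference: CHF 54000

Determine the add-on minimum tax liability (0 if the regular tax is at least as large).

CHF 6340

Minimum tax:
  Adjusted income: CHF 228000 + CHF 65000 + CHF 54000 = CHF 347000
  Less exemption CHF 28000 → base CHF 319000
  CHF 319000 × 16% = CHF 51040

Regular tax:
  CHF 131000 × 13% = CHF 17030
  CHF 60000 × 27% = CHF 16200
  CHF 37000 × 31% = CHF 11470
  → CHF 44700

Excess of minimum tax over regular tax: CHF 51040 − CHF 44700 = CHF 6340.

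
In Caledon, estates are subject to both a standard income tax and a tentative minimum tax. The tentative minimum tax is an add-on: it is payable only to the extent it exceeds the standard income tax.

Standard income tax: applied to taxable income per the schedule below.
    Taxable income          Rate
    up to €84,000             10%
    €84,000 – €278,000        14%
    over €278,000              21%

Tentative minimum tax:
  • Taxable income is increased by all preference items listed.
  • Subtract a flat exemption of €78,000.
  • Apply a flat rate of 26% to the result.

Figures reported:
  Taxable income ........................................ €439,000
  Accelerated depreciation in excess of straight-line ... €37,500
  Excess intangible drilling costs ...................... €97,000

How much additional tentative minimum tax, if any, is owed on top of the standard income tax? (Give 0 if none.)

€59,460

Standard income tax:
  €84,000 × 10% = €8,400
  €194,000 × 14% = €27,160
  €161,000 × 21% = €33,810
  → €69,370

Tentative minimum tax:
  Adjusted income: €439,000 + €37,500 + €97,000 = €573,500
  Less exemption €78,000 → base €495,500
  €495,500 × 26% = €128,830

Excess of tentative minimum tax over standard income tax: €128,830 − €69,370 = €59,460.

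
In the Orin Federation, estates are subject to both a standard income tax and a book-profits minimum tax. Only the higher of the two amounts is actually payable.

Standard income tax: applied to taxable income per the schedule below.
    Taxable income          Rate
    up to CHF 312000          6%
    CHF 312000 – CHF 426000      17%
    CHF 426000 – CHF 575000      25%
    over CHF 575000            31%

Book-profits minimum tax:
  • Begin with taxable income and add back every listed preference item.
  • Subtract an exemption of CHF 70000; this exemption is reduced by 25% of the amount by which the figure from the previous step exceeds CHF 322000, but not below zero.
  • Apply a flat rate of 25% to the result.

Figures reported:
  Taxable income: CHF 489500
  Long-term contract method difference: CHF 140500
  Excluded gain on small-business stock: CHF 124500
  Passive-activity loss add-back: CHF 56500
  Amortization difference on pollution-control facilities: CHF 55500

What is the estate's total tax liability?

CHF 216625

Standard income tax:
  CHF 312000 × 6% = CHF 18720
  CHF 114000 × 17% = CHF 19380
  CHF 63500 × 25% = CHF 15875
  → CHF 53975

Book-profits minimum tax:
  Adjusted income: CHF 489500 + CHF 140500 + CHF 124500 + CHF 56500 + CHF 55500 = CHF 866500
  Exemption: 25% × (CHF 866500 − CHF 322000) = CHF 136125 ≥ CHF 70000, so the exemption is fully phased out
  Base: CHF 866500 − CHF 0 = CHF 866500
  CHF 866500 × 25% = CHF 216625

CHF 216625 > CHF 53975, so the book-profits minimum tax is the binding amount.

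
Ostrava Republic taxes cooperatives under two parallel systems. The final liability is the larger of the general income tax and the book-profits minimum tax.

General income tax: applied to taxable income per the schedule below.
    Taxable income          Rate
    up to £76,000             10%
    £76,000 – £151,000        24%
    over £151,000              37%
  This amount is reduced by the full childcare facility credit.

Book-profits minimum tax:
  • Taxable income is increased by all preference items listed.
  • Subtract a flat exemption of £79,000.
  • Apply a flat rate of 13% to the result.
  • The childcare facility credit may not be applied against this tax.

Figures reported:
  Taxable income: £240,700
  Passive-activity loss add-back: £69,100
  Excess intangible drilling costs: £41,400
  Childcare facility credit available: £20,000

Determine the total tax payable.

Book-profits minimum tax:
  Adjusted income: £240,700 + £69,100 + £41,400 = £351,200
  Less exemption £79,000 → base £272,200
  £272,200 × 13% = £35,386

General income tax:
  £76,000 × 10% = £7,600
  £75,000 × 24% = £18,000
  £89,700 × 37% = £33,189
  → £58,789
  Less childcare facility credit £20,000 → £38,789

£38,789 > £35,386, so the general income tax governs.

£38,789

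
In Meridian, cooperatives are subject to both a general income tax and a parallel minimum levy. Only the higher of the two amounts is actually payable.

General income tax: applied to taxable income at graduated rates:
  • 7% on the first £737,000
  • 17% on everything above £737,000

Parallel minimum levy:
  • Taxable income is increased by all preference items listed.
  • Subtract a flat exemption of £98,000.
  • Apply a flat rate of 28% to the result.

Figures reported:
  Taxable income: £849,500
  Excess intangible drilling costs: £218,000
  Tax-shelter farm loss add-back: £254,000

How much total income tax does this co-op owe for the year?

£342,580

General income tax:
  £737,000 × 7% = £51,590
  £112,500 × 17% = £19,125
  → £70,715

Parallel minimum levy:
  Adjusted income: £849,500 + £218,000 + £254,000 = £1,321,500
  Less exemption £98,000 → base £1,223,500
  £1,223,500 × 28% = £342,580

£342,580 > £70,715, so the parallel minimum levy is the binding amount.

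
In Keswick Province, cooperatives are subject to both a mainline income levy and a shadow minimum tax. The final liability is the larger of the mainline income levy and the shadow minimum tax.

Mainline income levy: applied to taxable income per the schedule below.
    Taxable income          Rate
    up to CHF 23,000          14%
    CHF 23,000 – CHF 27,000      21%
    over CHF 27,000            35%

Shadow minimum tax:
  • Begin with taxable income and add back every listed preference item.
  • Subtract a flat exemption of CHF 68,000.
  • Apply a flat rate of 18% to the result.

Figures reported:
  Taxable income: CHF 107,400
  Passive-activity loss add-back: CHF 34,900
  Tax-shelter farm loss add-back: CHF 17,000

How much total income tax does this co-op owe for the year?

CHF 32,200

Shadow minimum tax:
  Adjusted income: CHF 107,400 + CHF 34,900 + CHF 17,000 = CHF 159,300
  Less exemption CHF 68,000 → base CHF 91,300
  CHF 91,300 × 18% = CHF 16,434

Mainline income levy:
  CHF 23,000 × 14% = CHF 3,220
  CHF 4,000 × 21% = CHF 840
  CHF 80,400 × 35% = CHF 28,140
  → CHF 32,200

CHF 32,200 > CHF 16,434, so the mainline income levy governs.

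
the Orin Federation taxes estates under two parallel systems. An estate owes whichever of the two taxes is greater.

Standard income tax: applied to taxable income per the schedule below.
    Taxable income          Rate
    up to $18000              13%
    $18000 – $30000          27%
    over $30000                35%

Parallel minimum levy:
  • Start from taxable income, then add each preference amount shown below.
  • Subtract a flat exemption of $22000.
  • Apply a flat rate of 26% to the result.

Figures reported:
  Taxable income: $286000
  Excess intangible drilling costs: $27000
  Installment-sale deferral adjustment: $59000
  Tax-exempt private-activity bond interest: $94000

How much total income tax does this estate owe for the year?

Standard income tax:
  $18000 × 13% = $2340
  $12000 × 27% = $3240
  $256000 × 35% = $89600
  → $95180

Parallel minimum levy:
  Adjusted income: $286000 + $27000 + $59000 + $94000 = $466000
  Less exemption $22000 → base $444000
  $444000 × 26% = $115440

$115440 > $95180, so the parallel minimum levy is the binding amount.

$115440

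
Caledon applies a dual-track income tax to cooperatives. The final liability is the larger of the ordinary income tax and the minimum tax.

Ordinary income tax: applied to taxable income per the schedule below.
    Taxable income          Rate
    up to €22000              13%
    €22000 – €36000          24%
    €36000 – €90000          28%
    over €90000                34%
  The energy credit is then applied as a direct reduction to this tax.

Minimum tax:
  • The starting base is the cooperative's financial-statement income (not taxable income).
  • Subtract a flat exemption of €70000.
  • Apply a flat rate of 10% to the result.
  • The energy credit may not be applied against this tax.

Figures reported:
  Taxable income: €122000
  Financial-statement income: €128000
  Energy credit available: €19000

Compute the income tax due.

€13220

Ordinary income tax:
  €22000 × 13% = €2860
  €14000 × 24% = €3360
  €54000 × 28% = €15120
  €32000 × 34% = €10880
  → €32220
  Less energy credit €19000 → €13220

Minimum tax:
  Base (financial-statement income): €128000
  Less exemption €70000 → base €58000
  €58000 × 10% = €5800

€13220 > €5800, so the ordinary income tax governs.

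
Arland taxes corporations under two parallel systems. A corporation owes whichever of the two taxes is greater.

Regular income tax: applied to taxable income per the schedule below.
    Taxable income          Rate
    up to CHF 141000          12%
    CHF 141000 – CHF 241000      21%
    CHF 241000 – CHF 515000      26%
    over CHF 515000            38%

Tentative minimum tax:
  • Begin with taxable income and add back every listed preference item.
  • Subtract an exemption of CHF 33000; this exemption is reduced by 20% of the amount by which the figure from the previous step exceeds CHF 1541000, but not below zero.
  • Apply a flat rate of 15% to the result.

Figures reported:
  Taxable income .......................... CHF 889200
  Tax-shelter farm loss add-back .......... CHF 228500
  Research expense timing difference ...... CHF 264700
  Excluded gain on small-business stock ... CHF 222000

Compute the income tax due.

Regular income tax:
  CHF 141000 × 12% = CHF 16920
  CHF 100000 × 21% = CHF 21000
  CHF 274000 × 26% = CHF 71240
  CHF 374200 × 38% = CHF 142196
  → CHF 251356

Tentative minimum tax:
  Adjusted income: CHF 889200 + CHF 228500 + CHF 264700 + CHF 222000 = CHF 1604400
  Exemption: CHF 33000 − 20% × (CHF 1604400 − CHF 1541000) = CHF 33000 − CHF 12680 = CHF 20320
  Base: CHF 1604400 − CHF 20320 = CHF 1584080
  CHF 1584080 × 15% = CHF 237612

CHF 251356 > CHF 237612, so the regular income tax governs.

CHF 251356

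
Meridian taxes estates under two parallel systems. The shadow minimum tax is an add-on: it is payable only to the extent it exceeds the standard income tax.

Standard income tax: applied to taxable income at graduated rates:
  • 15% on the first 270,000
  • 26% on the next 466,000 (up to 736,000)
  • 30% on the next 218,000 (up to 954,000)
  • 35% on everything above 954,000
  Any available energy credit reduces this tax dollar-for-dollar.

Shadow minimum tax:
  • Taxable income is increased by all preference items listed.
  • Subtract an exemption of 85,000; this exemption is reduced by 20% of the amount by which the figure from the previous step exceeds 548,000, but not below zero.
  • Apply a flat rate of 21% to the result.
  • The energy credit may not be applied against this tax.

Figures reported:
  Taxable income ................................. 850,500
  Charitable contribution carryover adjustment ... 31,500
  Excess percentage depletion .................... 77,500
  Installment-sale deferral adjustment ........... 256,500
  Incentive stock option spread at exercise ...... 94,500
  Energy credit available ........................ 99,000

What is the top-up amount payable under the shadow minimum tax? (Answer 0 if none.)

Standard income tax:
  270,000 × 15% = 40,500
  466,000 × 26% = 121,160
  114,500 × 30% = 34,350
  → 196,010
  Less energy credit 99,000 → 97,010

Shadow minimum tax:
  Adjusted income: 850,500 + 31,500 + 77,500 + 256,500 + 94,500 = 1,310,500
  Exemption: 20% × (1,310,500 − 548,000) = 152,500 ≥ 85,000, so the exemption is fully phased out
  Base: 1,310,500 − 0 = 1,310,500
  1,310,500 × 21% = 275,205

Excess of shadow minimum tax over standard income tax: 275,205 − 97,010 = 178,195.

178,195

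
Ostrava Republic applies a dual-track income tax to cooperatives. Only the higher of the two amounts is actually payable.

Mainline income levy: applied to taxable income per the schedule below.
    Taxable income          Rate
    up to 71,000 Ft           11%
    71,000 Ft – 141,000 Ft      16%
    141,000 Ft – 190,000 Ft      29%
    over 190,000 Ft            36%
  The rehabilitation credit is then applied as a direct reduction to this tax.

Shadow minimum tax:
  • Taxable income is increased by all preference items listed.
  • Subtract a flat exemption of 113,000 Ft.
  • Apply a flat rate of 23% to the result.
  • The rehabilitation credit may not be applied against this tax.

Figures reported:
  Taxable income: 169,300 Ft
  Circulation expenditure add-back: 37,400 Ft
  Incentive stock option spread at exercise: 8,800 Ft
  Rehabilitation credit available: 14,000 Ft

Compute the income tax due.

23,575 Ft

Mainline income levy:
  71,000 Ft × 11% = 7,810 Ft
  70,000 Ft × 16% = 11,200 Ft
  28,300 Ft × 29% = 8,207 Ft
  → 27,217 Ft
  Less rehabilitation credit 14,000 Ft → 13,217 Ft

Shadow minimum tax:
  Adjusted income: 169,300 Ft + 37,400 Ft + 8,800 Ft = 215,500 Ft
  Less exemption 113,000 Ft → base 102,500 Ft
  102,500 Ft × 23% = 23,575 Ft

23,575 Ft > 13,217 Ft, so the shadow minimum tax is the binding amount.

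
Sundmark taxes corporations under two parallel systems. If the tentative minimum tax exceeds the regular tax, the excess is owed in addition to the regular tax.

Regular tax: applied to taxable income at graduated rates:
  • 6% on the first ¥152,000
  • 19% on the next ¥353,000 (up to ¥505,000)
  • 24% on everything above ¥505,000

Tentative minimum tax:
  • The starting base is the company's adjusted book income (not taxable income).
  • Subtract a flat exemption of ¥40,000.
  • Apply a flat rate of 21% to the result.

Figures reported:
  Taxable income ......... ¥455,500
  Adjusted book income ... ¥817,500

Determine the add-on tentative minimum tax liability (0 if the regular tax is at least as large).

¥96,490

Regular tax:
  ¥152,000 × 6% = ¥9,120
  ¥303,500 × 19% = ¥57,665
  → ¥66,785

Tentative minimum tax:
  Base (adjusted book income): ¥817,500
  Less exemption ¥40,000 → base ¥777,500
  ¥777,500 × 21% = ¥163,275

Excess of tentative minimum tax over regular tax: ¥163,275 − ¥66,785 = ¥96,490.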